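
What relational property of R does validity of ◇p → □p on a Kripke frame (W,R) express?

This schema is the CD axiom.
It corresponds to partial functionality: ∀x ∀y ∀z (Rxy ∧ Rxz → y = z).

partial functionality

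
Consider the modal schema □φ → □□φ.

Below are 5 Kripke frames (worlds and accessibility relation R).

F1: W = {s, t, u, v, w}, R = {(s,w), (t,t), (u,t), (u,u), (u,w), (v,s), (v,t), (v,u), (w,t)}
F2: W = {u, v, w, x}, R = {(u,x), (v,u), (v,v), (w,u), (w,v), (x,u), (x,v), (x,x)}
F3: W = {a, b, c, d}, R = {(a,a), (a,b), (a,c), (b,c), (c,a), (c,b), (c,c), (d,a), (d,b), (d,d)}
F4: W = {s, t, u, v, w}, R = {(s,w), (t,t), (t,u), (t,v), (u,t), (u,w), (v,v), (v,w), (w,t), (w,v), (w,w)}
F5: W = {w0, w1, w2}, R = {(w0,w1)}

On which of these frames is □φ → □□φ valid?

Frame correspondent (Sahlqvist): ∀x ∀y ∀z (Rxy ∧ Ryz → Rxz) — i.e. transitivity.
F1: fails — Rvu and Ruw but not Rvw.
F2: fails — Rwu and Rux but not Rwx.
F3: fails — Rbc and Rcb but not Rbb.
F4: fails — Rwt and Rtu but not Rwu.
F5: holds.
Valid on: F5.

F5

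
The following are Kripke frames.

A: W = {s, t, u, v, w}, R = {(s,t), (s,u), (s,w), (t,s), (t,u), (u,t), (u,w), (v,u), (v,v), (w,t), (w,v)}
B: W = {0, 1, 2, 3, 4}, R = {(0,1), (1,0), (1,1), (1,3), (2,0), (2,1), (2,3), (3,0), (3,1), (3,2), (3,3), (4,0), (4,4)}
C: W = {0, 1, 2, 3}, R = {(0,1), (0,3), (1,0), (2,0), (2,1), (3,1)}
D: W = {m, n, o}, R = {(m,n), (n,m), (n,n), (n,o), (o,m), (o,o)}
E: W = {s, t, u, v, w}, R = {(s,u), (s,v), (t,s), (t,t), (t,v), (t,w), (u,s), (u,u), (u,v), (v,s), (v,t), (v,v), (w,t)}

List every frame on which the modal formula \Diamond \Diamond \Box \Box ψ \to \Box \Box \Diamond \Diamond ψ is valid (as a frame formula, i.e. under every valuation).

Frame correspondent (Sahlqvist): \forall x \forall y \forall z ((x R^2 y \wedge x R^2 z) \to \exists w (y R^2 w \wedge z R^2 w)) — i.e. a generalized confluence (Geach) condition.
A: ✓.
B: ✓.
C: fails — 1R²1, 1R²3 but no w with 1R²w and 3R²w.
D: ✓.
E: ✓.
Valid on: A, B, D, E.

A, B, D, E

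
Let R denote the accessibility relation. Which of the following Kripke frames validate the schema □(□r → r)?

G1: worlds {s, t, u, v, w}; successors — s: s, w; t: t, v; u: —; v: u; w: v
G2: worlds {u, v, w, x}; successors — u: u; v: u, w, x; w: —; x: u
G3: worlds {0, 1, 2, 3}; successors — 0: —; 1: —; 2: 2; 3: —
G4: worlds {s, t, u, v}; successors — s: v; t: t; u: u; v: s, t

G3

The schema corresponds to shift-reflexivity: ∀x ∀y (Rxy → Ryy).
G1: fails — Rtv but not Rvv.
G2: fails — Rvw but not Rww.
G3: ✓.
G4: fails — Rvs but not Rss.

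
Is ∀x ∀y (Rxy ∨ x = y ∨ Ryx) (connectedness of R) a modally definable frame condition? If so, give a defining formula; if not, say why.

Any modally definable frame class is closed under disjoint unions.
Take 2 disjoint single-world reflexive frames: each is trivially connected, but their disjoint union has 2 worlds with no edge between distinct components, so it is not connected.
So the class is not modally definable.

Not modally definable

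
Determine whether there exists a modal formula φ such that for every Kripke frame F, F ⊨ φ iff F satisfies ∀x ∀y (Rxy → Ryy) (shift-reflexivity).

Definable; □(□q → q) defines it

Yes: it is shift-reflexivity, defined by the T□ schema □(□q → q).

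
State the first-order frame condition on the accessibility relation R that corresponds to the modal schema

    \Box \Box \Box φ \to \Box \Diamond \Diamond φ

This is a Sahlqvist (Geach-type) schema ◇^0□^3φ → □^1◇^2φ.
Minimal-valuation argument: fix x; take any y with xR^0y and any z with xR^1z. Set V(φ) to the set of worlds R-reachable from y in exactly 3 steps. Then □^3φ holds at y, so the antecedent holds at x; validity forces ◇^2φ at z, giving a w with zR^2w and yR^3w.
First-order correspondent: \forall x \forall z (xRz \to \exists w (x R^3 w \wedge z R^2 w)).

\forall x \forall z (xRz \to \exists w (x R^3 w \wedge z R^2 w))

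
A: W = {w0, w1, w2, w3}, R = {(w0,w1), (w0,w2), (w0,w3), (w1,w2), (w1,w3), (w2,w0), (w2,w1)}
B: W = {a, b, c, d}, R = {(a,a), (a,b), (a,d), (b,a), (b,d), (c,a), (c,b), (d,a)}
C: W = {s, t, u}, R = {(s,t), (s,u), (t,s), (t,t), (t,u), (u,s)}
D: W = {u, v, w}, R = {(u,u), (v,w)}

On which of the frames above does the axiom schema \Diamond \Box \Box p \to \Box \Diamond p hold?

Frame correspondent (Sahlqvist): \forall x \forall y \forall z ((xRy \wedge xRz) \to \exists w (y R^2 w \wedge zRw)) — i.e. a generalized confluence (Geach) condition.
A: fails — w0Rw1, w0Rw1 but no w with w1R²w and w1Rw.
B: condition met.
C: fails — sRu, sRu but no w with uR²w and uRw.
D: fails — vRw, vRw but no t with wR²t and wRt.
Valid on: B.

B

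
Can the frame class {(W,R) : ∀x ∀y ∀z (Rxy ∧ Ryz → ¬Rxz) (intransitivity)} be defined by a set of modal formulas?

Not definable by any modal formula

If a class were modally definable it would be closed under surjective bounded morphisms (Goldblatt–Thomason).
The 5-cycle (worlds a,b,c,d,e with a→b→c→d→e→a) is intransitive. Mapping every world to a single reflexive point • is a surjective bounded morphism; the reflexive point is not intransitive (R••∧R•• but R••).
Hence intransitivity is not modally definable.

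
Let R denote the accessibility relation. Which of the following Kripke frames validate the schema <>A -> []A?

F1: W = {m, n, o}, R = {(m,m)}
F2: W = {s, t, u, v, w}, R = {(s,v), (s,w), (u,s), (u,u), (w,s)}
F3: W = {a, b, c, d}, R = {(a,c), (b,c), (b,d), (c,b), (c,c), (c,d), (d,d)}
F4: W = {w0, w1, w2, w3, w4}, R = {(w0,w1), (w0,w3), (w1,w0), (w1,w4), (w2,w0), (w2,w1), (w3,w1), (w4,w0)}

F1

This is the axiom for partial functionality; its first-order frame correspondent is forall x forall y forall z (Rxy & Rxz -> y = z).
F1: satisfies the condition.
F2: fails — s sees both v and w.
F3: fails — b sees both c and d.
F4: fails — w0 sees both w1 and w3.
Valid on: F1.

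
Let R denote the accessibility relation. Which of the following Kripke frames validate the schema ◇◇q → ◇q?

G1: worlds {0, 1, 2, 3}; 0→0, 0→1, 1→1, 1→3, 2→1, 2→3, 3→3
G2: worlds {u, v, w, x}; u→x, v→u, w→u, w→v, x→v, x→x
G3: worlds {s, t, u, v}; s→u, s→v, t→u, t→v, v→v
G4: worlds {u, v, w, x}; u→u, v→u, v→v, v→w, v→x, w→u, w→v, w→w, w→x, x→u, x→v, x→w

G3

This is the axiom for transitivity; its first-order frame correspondent is ∀x ∀y ∀z (Rxy ∧ Ryz → Rxz).
G1: fails — R01 and R13 but not R03.
G2: fails — Rwu and Rux but not Rwx.
G3: condition met.
G4: fails — Rxw and Rwx but not Rxx.
Valid on: G3.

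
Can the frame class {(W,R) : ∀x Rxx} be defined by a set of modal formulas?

Yes: it is reflexivity, defined by the T schema □p → p.
Suppose □p→p is valid. At any x set V(p)={w : Rxw}. Then □p holds at x, so p holds at x, i.e. Rxx.

Definable; □p → p defines it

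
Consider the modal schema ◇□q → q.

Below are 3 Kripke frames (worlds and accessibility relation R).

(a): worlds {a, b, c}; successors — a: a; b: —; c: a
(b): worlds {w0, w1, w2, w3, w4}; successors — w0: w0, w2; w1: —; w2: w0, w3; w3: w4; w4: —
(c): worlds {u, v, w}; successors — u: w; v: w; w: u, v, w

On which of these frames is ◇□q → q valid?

This is the axiom for symmetry; its first-order frame correspondent is ∀x ∀y (Rxy → Ryx).
(a): fails — Rca but not Rac.
(b): fails — Rw2w3 but not Rw3w2.
(c): condition met.

(c)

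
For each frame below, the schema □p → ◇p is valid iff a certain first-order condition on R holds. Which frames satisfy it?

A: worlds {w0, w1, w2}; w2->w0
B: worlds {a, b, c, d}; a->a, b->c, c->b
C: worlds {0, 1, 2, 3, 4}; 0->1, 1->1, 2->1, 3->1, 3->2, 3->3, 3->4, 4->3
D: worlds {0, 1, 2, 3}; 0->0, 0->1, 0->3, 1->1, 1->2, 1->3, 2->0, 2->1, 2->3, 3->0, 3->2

C, D

This is the axiom for seriality; its first-order frame correspondent is ∀x ∃y Rxy.
A: fails — world w0 has no successor.
B: fails — world d has no successor.
C: holds.
D: holds.
Valid on: C, D.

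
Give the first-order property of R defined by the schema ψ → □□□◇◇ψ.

This is a Sahlqvist (Geach-type) schema ◇^0□^0ψ → □^3◇^2ψ.
Minimal-valuation argument: fix x; take any y with xR^0y and any z with xR^3z. Set V(ψ) to the set of worlds R-reachable from y in exactly 0 steps. Then □^0ψ holds at y, so the antecedent holds at x; validity forces ◇^2ψ at z, giving a w with zR^2w and yR^0w.
First-order correspondent: ∀x ∀z (xR³z → ∃w (x = w ∧ zR²w)).

∀x ∀z (xR³z → ∃w (x = w ∧ zR²w))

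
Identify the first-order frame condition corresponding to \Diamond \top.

seriality: \forall x \exists y Rxy

◇⊤ holds at w iff w has a successor, so frame-validity of ◇⊤ is exactly seriality. Equivalently via □ψ → ◇ψ:
Suppose □ψ→◇ψ is valid. At any x set V(ψ)=W. Then □ψ at x, so ◇ψ at x, so x has a successor.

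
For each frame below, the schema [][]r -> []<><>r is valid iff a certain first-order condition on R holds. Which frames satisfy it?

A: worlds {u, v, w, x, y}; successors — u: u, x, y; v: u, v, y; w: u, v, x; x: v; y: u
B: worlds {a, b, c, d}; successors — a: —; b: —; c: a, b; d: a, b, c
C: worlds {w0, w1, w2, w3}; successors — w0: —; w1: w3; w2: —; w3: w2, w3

A

Frame correspondent (Sahlqvist): forall x forall z (xRz -> exists w (x R^2 w & z R^2 w)) — i.e. a generalized confluence (Geach) condition.
A: condition met.
B: fails — cRa but no w with cR²w and aR²w.
C: fails — w3Rw2 but no w with w3R²w and w2R²w.
Valid on: A.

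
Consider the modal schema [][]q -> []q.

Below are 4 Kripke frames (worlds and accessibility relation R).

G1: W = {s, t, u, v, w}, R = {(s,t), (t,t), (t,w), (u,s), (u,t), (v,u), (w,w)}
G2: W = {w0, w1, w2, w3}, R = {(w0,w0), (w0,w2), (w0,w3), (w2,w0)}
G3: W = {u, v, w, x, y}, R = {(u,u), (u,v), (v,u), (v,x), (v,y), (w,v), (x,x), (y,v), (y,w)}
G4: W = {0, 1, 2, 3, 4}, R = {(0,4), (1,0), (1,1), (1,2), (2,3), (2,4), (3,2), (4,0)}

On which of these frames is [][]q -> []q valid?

G2

The schema corresponds to density: forall x forall y (Rxy -> exists z (Rxz & Rzy)).
G1: fails — Rus but no z with Ruz and Rzs.
G2: holds.
G3: fails — Ryw but no z with Ryz and Rzw.
G4: fails — R32 but no z with R3z and Rz2.
Valid on: G2.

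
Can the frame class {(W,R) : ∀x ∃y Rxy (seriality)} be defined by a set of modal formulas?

Yes, by □r → ◇r

Yes: it is seriality, defined by the D schema □r → ◇r.
Suppose □r→◇r is valid. At any x set V(r)=W. Then □r at x, so ◇r at x, so x has a successor.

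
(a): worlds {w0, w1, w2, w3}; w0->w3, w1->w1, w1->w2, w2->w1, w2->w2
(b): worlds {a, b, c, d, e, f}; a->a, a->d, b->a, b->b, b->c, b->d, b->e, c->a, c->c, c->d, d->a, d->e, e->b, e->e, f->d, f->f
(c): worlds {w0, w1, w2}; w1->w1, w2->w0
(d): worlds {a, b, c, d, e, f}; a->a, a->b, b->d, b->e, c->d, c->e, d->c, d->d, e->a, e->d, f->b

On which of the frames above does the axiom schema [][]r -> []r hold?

This is the axiom for density; its first-order frame correspondent is forall x forall y (Rxy -> exists z (Rxz & Rzy)).
(a): fails — Rw0w3 but no z with Rw0z and Rzw3.
(b): holds.
(c): fails — Rw2w0 but no z with Rw2z and Rzw0.
(d): fails — Rce but no z with Rcz and Rze.
Valid on: (b).

(b)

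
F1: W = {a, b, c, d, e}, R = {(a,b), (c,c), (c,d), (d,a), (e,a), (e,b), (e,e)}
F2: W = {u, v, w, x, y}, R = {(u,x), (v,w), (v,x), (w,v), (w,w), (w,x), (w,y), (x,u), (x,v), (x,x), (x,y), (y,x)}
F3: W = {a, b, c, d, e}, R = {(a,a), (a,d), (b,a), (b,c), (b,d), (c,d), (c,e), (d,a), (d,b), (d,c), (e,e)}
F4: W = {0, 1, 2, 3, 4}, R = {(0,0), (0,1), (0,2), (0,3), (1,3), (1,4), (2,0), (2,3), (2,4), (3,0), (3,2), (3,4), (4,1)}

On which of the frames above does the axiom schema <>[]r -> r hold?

Frame correspondent (Sahlqvist): forall x forall y (Rxy -> Ryx) — i.e. symmetry.
F1: fails — Reb but not Rbe.
F2: fails — Rwx but not Rxw.
F3: fails — Rbc but not Rcb.
F4: fails — R34 but not R43.

none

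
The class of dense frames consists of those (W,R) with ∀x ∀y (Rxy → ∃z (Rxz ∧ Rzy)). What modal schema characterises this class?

This is density; the standard corresponding axiom is C4: □□s → □s.

□□s → □s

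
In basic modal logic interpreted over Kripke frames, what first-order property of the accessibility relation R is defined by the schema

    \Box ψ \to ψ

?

reflexivity: \forall x Rxx

Suppose □ψ→ψ is valid. At any x set V(ψ)={w : Rxw}. Then □ψ holds at x, so ψ holds at x, i.e. Rxx.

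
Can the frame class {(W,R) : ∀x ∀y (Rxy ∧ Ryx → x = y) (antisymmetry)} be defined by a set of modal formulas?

If a class were modally definable it would be closed under surjective bounded morphisms (Goldblatt–Thomason).
The 4-cycle (worlds 0,1,2,3 with 0→1→2→3→0) is antisymmetric. Sending even-indexed worlds to • and odd-indexed worlds to ∘ is a surjective bounded morphism onto the two-world frame with •↔∘, which is not antisymmetric.
So the class is not modally definable.

Not modally definable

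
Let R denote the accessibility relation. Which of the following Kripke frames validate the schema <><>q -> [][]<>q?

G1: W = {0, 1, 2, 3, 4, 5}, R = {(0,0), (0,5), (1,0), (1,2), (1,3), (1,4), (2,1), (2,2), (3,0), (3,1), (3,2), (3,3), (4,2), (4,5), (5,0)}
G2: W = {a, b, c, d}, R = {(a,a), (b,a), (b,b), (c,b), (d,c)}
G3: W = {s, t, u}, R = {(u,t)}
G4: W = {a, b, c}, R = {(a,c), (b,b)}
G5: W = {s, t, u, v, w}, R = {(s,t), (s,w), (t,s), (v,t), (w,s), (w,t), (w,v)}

This is the axiom for a generalized confluence (Geach) condition; its first-order frame correspondent is forall x forall y forall z ((x R^2 y & x R^2 z) -> exists w (y = w & zRw)).
G1: fails — 0R²5, 0R²5 but no w with 5=w and 5Rw.
G2: fails — bR²b, bR²a but no w with b=w and aRw.
G3: holds.
G4: holds.
G5: fails — sR²s, sR²s but no w* with s=w* and sRw*.

G3, G4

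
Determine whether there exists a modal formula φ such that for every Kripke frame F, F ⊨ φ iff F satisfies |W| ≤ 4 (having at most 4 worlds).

No — not modally definable

If a class were modally definable it would be closed under disjoint unions (Goldblatt–Thomason).
Any modal formula valid on each of 5 disjoint one-world frames is valid on their disjoint union (validity is preserved under disjoint unions). Each one-world frame has |W|=1≤4, but the union has |W|=5.
So no modal formula (or set of formulas) defines exactly the |W|≤4 frames.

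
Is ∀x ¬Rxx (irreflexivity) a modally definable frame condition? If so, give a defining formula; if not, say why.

Modal frame validity is preserved under surjective bounded morphisms.
The 3-cycle (worlds 0,1,2 with 0→1→2→0) is irreflexive, and the map sending every world to a single reflexive point • is a surjective bounded morphism (forth: every edge maps to (•,•); back: every world has a successor). So any modal formula valid on the 3-cycle is also valid on the reflexive point, which is not irreflexive.
So the class is not modally definable.

No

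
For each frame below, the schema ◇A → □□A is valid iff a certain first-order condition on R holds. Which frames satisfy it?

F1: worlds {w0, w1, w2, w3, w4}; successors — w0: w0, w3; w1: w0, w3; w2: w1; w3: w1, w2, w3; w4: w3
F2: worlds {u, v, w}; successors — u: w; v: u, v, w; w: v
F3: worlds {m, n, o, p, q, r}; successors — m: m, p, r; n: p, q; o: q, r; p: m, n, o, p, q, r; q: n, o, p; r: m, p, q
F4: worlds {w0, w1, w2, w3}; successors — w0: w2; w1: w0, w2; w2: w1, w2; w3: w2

none

This is the axiom for a generalized confluence (Geach) condition; its first-order frame correspondent is ∀x ∀y ∀z ((xRy ∧ xR²z) → ∃w (y = w ∧ z = w)).
F1: fails — w0Rw0, w0R²w1 but w0 ≠ w1.
F2: fails — uRw, uR²v but w ≠ v.
F3: fails — mRm, mR²n but m ≠ n.
F4: fails — w0Rw2, w0R²w1 but w2 ≠ w1.
Valid on no frame.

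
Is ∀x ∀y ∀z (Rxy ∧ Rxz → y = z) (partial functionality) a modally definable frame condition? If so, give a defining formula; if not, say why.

Yes — defined by ◇q → □q

Yes: it is partial functionality, defined by the CD schema ◇q → □q.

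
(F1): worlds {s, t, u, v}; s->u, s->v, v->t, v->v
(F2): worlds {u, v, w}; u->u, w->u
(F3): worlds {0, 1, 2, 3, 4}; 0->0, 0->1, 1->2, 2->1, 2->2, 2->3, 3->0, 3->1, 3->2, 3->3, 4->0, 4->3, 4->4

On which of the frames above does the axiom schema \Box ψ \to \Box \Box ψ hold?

Frame correspondent (Sahlqvist): \forall x \forall y \forall z (Rxy \wedge Ryz \to Rxz) — i.e. transitivity.
(F1): fails — Rsv and Rvt but not Rst.
(F2): ✓.
(F3): fails — R12 and R23 but not R13.
Valid on: (F2).

(F2)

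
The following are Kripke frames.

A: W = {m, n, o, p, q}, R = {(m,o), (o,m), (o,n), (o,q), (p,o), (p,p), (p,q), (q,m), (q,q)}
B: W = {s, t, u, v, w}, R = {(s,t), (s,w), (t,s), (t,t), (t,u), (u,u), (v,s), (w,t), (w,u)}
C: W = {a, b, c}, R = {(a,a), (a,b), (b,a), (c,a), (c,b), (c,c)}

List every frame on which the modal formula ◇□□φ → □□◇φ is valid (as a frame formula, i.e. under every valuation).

C

This is the axiom for a generalized confluence (Geach) condition; its first-order frame correspondent is ∀x ∀y ∀z ((xRy ∧ xR²z) → ∃w (yR²w ∧ zRw)).
A: fails — mRo, mR²n but no w with oR²w and nRw.
B: fails — tRu, tR²s but no w* with uR²w* and sRw*.
C: holds.
Valid on: C.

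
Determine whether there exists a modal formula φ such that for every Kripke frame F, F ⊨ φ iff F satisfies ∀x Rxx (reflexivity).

Yes: it is reflexivity, defined by the T schema □p → p.
Suppose □p→p is valid. At any x set V(p)={w : Rxw}. Then □p holds at x, so p holds at x, i.e. Rxx.

Yes — defined by □p → p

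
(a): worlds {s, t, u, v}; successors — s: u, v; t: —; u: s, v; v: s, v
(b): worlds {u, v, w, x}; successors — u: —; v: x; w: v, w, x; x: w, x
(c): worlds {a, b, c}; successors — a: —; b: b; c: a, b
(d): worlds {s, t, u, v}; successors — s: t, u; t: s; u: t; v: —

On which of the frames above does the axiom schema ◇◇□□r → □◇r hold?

Frame correspondent (Sahlqvist): ∀x ∀y ∀z ((xR²y ∧ xRz) → ∃w (yR²w ∧ zRw)) — i.e. a generalized confluence (Geach) condition.
(a): holds.
(b): holds.
(c): fails — cR²b, cRa but no w with bR²w and aRw.
(d): fails — sR²t, sRt but no w with tR²w and tRw.
Valid on: (a), (b).

(a), (b)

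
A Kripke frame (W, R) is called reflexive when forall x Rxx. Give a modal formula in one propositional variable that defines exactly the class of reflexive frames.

The condition is reflexivity. The T schema □p → p defines it.
Suppose □p→p is valid. At any x set V(p)={w : Rxw}. Then □p holds at x, so p holds at x, i.e. Rxx.

□p → p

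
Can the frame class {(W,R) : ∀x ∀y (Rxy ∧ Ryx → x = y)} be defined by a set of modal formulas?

Not definable by any modal formula

Modal frame validity is preserved under surjective bounded morphisms.
The 4-cycle (worlds w0,w1,w2,w3 with w0→w1→w2→w3→w0) is antisymmetric. Sending even-indexed worlds to • and odd-indexed worlds to ∘ is a surjective bounded morphism onto the two-world frame with •↔∘, which is not antisymmetric.
So no modal formula (or set of formulas) defines exactly the antisymmetric frames.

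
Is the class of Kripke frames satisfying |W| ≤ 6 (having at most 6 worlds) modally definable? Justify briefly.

No

Any modally definable frame class is closed under disjoint unions.
Any modal formula valid on each of 7 disjoint one-world frames is valid on their disjoint union (validity is preserved under disjoint unions). Each one-world frame has |W|=1≤6, but the union has |W|=7.
So no modal formula (or set of formulas) defines exactly the |W|≤6 frames.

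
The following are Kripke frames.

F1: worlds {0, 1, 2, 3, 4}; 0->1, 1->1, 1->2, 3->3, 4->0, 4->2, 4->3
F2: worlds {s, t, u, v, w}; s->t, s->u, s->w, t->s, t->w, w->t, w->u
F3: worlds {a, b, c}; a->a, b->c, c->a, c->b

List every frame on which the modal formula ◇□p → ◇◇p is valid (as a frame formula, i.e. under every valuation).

F3

This is the axiom for a generalized confluence (Geach) condition; its first-order frame correspondent is ∀x ∀y (xRy → ∃w (yRw ∧ xR²w)).
F1: fails — 1R2 but no w with 2Rw and 1R²w.
F2: fails — sRu but no w* with uRw* and sR²w*.
F3: condition met.
Valid on: F3.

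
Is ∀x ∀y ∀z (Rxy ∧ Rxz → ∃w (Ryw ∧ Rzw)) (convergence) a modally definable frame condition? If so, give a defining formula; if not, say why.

Yes, by ◇□p → □◇p

This is a Sahlqvist condition; the .2 axiom ◇□p → □◇p defines it.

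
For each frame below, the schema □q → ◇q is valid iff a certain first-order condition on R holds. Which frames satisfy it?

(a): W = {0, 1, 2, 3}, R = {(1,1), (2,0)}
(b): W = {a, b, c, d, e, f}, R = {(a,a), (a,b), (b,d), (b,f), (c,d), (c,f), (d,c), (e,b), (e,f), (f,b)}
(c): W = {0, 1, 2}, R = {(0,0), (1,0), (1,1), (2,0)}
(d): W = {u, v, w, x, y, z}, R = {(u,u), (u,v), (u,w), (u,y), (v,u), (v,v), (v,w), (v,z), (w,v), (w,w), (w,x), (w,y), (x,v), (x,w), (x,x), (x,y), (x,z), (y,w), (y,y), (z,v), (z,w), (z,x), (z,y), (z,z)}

(b), (c), (d)

Frame correspondent (Sahlqvist): ∀x ∃y Rxy — i.e. seriality.
(a): fails — world 0 has no successor.
(b): satisfies the condition.
(c): satisfies the condition.
(d): satisfies the condition.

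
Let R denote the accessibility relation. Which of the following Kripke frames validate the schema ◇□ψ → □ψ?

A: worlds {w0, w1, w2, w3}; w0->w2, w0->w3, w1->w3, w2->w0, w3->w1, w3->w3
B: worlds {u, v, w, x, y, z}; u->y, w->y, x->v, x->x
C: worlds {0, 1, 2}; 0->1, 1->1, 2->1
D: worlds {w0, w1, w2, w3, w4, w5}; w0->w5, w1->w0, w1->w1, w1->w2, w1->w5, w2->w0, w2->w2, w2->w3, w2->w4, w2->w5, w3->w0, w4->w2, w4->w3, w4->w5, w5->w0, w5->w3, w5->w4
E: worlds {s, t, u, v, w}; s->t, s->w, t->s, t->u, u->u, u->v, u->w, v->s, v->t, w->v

The schema corresponds to the Euclidean property: ∀x ∀y ∀z (Rxy ∧ Rxz → Ryz).
A: fails — Rw0w2 and Rw0w2 but not Rw2w2.
B: fails — Ruy and Ruy but not Ryy.
C: ✓.
D: fails — Rw0w5 and Rw0w5 but not Rw5w5.
E: fails — Rsw and Rsw but not Rww.

C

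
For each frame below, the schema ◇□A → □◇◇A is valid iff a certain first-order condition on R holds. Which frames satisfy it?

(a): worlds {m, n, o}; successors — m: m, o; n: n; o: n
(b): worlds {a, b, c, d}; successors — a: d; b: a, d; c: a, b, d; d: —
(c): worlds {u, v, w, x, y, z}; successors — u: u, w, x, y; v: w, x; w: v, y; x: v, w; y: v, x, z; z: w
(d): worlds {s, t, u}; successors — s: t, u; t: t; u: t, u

The schema corresponds to a generalized confluence (Geach) condition: ∀x ∀y ∀z ((xRy ∧ xRz) → ∃w (yRw ∧ zR²w)).
(a): fails — mRm, mRo but no w with mRw and oR²w.
(b): fails — aRd, aRd but no w with dRw and dR²w.
(c): fails — yRv, yRz but no t with vRt and zR²t.
(d): satisfies the condition.
Valid on: (d).

(d)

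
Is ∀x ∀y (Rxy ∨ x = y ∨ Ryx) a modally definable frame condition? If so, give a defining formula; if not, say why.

Modal frame validity is preserved under disjoint unions.
Take 4 disjoint single-world reflexive frames: each is trivially connected, but their disjoint union has 4 worlds with no edge between distinct components, so it is not connected.
Hence connectedness of R is not modally definable.

No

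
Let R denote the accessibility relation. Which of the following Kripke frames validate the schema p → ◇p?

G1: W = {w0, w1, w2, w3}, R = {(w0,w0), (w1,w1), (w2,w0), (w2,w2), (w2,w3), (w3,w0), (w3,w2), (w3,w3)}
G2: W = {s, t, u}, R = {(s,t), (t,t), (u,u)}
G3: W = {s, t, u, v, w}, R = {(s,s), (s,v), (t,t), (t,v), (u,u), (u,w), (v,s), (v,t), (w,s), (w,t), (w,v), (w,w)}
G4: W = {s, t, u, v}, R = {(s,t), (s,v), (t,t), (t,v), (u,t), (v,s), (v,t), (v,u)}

This is the axiom for a generalized confluence (Geach) condition; its first-order frame correspondent is ∀x ∃w (x = w ∧ xRw).
G1: condition met.
G2: fails — at s but no w with s=w and sRw.
G3: fails — at v but no w* with v=w* and vRw*.
G4: fails — at s but no w with s=w and sRw.

G1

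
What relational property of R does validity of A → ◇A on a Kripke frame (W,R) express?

This is frame-equivalent to □A → A (substitute ¬A for A and contrapose).
Suppose □A→A is valid. At any x set V(A)={w : Rxw}. Then □A holds at x, so A holds at x, i.e. Rxx.

reflexivity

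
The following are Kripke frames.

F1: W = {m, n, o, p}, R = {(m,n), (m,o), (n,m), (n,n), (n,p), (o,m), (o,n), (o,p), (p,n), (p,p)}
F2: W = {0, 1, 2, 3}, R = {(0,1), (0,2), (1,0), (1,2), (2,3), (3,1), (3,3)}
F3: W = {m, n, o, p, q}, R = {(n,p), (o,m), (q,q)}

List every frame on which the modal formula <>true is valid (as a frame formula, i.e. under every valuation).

F1, F2

This is the axiom for seriality; its first-order frame correspondent is forall x exists y Rxy.
F1: condition met.
F2: condition met.
F3: fails — world m has no successor.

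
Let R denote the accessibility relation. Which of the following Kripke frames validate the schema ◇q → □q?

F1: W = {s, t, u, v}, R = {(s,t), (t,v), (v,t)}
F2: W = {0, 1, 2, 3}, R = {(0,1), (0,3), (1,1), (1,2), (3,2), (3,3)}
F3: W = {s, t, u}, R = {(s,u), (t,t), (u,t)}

F1, F3

Frame correspondent (Sahlqvist): ∀x ∀y ∀z (Rxy ∧ Rxz → y = z) — i.e. partial functionality.
F1: ✓.
F2: fails — 0 sees both 1 and 3.
F3: ✓.
Valid on: F1, F3.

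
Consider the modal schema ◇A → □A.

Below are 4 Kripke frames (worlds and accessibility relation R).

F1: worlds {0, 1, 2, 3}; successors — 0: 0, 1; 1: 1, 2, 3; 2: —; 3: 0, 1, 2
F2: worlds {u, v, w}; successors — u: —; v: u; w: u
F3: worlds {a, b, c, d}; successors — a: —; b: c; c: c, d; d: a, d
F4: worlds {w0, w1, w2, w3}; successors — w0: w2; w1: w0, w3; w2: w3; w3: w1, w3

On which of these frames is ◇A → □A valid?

F2

Frame correspondent (Sahlqvist): ∀x ∀y ∀z (Rxy ∧ Rxz → y = z) — i.e. partial functionality.
F1: fails — 0 sees both 0 and 1.
F2: holds.
F3: fails — c sees both c and d.
F4: fails — w1 sees both w0 and w3.
Valid on: F2.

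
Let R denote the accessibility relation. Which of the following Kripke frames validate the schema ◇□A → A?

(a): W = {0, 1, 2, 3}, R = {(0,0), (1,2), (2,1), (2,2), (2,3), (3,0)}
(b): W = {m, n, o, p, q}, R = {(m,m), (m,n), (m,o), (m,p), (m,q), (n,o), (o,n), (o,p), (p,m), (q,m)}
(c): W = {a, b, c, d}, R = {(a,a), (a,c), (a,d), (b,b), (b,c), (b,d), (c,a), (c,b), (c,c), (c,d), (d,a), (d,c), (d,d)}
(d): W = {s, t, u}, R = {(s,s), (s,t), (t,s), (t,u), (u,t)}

(d)

This is the axiom for symmetry; its first-order frame correspondent is ∀x ∀y (Rxy → Ryx).
(a): fails — R23 but not R32.
(b): fails — Rop but not Rpo.
(c): fails — Rbd but not Rdb.
(d): satisfies the condition.
Valid on: (d).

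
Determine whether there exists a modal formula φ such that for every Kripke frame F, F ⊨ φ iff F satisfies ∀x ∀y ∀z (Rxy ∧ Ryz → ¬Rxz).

No

Modal frame validity is preserved under surjective bounded morphisms.
The 7-cycle (worlds a,b,c,d,e,f,g with a→b→c→d→e→f→g→a) is intransitive. Mapping every world to a single reflexive point • is a surjective bounded morphism; the reflexive point is not intransitive (R••∧R•• but R••).
So the class is not modally definable.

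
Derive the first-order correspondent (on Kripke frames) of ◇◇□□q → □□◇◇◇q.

∀x ∀y ∀z ((xR²y ∧ xR²z) → ∃w (yR²w ∧ zR³w))

This is a Sahlqvist (Geach-type) schema ◇^2□^2q → □^2◇^3q.
First-order correspondent: ∀x ∀y ∀z ((xR²y ∧ xR²z) → ∃w (yR²w ∧ zR³w)).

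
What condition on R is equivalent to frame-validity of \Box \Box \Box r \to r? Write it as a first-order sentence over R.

\forall x \exists w (x R^3 w \wedge x = w)

This is a Sahlqvist (Geach-type) schema ◇^0□^3r → □^0◇^0r.
First-order correspondent: \forall x \exists w (x R^3 w \wedge x = w).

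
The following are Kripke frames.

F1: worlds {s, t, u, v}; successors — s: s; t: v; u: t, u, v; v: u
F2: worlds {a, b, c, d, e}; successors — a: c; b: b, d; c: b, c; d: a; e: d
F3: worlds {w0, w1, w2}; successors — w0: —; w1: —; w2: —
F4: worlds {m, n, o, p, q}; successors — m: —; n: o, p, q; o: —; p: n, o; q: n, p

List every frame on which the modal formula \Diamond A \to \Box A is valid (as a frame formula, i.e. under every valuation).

Frame correspondent (Sahlqvist): \forall x \forall y \forall z (Rxy \wedge Rxz \to y = z) — i.e. partial functionality.
F1: fails — u sees both t and u.
F2: fails — b sees both b and d.
F3: holds.
F4: fails — n sees both o and p.
Valid on: F3.

F3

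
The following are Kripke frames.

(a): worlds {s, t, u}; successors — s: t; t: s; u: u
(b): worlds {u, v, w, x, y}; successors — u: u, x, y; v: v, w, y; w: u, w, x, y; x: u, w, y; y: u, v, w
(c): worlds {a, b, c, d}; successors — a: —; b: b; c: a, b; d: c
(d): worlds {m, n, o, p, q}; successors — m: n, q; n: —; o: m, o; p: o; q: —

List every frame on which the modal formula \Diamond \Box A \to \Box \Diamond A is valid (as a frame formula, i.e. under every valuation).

This is the axiom for convergence; its first-order frame correspondent is \forall x \forall y \forall z (Rxy \wedge Rxz \to \exists w (Ryw \wedge Rzw)).
(a): ✓.
(b): ✓.
(c): fails — Rca and Rca but a and a have no common successor.
(d): fails — Rmq and Rmq but q and q have no common successor.

(a), (b)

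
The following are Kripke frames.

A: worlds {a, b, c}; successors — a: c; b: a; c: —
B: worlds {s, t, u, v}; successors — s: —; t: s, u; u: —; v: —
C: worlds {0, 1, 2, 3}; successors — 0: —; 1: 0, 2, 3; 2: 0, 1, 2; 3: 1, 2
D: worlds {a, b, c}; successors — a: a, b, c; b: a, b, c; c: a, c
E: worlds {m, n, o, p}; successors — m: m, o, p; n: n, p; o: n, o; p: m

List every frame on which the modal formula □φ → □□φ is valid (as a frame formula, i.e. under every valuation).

This is the axiom for transitivity; its first-order frame correspondent is ∀x ∀y ∀z (Rxy ∧ Ryz → Rxz).
A: fails — Rba and Rac but not Rbc.
B: condition met.
C: fails — R32 and R20 but not R30.
D: fails — Rca and Rab but not Rcb.
E: fails — Ron and Rnp but not Rop.
Valid on: B.

B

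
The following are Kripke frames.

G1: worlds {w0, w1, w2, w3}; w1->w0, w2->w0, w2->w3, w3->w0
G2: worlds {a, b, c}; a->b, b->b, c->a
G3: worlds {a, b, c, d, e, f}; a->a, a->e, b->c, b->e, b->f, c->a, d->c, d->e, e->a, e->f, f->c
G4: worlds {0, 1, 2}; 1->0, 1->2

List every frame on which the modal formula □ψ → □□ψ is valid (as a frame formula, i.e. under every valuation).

G1, G4

This is the axiom for transitivity; its first-order frame correspondent is ∀x ∀y ∀z (Rxy ∧ Ryz → Rxz).
G1: ✓.
G2: fails — Rca and Rab but not Rcb.
G3: fails — Rbc and Rca but not Rba.
G4: ✓.
Valid on: G1, G4.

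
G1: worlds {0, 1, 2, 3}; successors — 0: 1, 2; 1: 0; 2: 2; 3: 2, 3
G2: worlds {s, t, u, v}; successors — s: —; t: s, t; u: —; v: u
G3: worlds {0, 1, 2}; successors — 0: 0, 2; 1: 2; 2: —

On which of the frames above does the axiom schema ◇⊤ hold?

G1

Frame correspondent (Sahlqvist): ∀x ∃y Rxy — i.e. seriality.
G1: satisfies the condition.
G2: fails — world s has no successor.
G3: fails — world 2 has no successor.
Valid on: G1.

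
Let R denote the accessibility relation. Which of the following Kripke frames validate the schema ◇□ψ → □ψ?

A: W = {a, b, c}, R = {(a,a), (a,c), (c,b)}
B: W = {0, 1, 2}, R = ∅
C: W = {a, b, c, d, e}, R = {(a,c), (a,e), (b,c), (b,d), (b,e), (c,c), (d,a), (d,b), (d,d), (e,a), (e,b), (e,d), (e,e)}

Frame correspondent (Sahlqvist): ∀x ∀y ∀z (Rxy ∧ Rxz → Ryz) — i.e. the Euclidean property.
A: fails — Rac and Raa but not Rca.
B: holds.
C: fails — Rae and Rac but not Rec.
Valid on: B.

B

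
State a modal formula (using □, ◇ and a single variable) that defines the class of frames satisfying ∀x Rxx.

□p → p

The condition is reflexivity. The T schema □p → p defines it.
Suppose □p→p is valid. At any x set V(p)={w : Rxw}. Then □p holds at x, so p holds at x, i.e. Rxx.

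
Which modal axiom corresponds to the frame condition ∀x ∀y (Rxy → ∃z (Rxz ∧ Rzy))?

□□q → □q

The condition is density. The C4 schema □□q → □q defines it.
Suppose □□q→□q is valid. Take Rxy and set V(q)={w : xR²w}. Then □□q at x, so □q at x, so q at y, i.e. ∃z(Rxz∧Rzy).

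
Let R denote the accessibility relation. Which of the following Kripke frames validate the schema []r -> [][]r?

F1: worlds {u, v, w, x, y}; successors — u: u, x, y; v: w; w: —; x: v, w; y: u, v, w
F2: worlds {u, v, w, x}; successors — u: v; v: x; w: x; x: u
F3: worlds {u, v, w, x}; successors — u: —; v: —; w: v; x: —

The schema corresponds to transitivity: forall x forall y forall z (Rxy & Ryz -> Rxz).
F1: fails — Rux and Rxw but not Ruw.
F2: fails — Rxu and Ruv but not Rxv.
F3: holds.

F3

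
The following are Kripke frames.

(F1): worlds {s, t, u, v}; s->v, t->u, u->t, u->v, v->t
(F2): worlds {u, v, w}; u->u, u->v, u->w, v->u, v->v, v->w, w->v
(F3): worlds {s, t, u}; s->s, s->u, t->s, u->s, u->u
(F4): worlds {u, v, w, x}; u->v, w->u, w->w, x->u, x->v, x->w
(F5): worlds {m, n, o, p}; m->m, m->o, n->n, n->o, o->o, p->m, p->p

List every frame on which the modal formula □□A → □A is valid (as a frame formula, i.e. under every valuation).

(F2), (F3), (F5)

This is the axiom for density; its first-order frame correspondent is ∀x ∀y (Rxy → ∃z (Rxz ∧ Rzy)).
(F1): fails — Ruv but no z with Ruz and Rzv.
(F2): ✓.
(F3): ✓.
(F4): fails — Ruv but no z with Ruz and Rzv.
(F5): ✓.
Valid on: (F2), (F3), (F5).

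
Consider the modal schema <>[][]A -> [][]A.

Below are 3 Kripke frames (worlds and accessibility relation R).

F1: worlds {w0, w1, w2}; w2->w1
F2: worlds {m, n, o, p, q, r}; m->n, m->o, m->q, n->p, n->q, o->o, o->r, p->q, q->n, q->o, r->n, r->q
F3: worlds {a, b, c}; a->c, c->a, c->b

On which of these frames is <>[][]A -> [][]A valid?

Frame correspondent (Sahlqvist): forall x forall y forall z ((xRy & x R^2 z) -> exists w (y R^2 w & z = w)) — i.e. a generalized confluence (Geach) condition.
F1: condition met.
F2: fails — mRn, mR²p but no w with nR²w and p=w.
F3: fails — aRc, aR²a but no w with cR²w and a=w.

F1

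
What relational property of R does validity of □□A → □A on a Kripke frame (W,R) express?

density

Suppose □□A→□A is valid. Take Rxy and set V(A)={w : xR²w}. Then □□A at x, so □A at x, so A at y, i.e. ∃z(Rxz∧Rzy).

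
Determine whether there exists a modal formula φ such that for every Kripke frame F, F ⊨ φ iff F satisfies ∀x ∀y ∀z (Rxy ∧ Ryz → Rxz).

Yes — defined by □r → □□r

The condition is transitivity. A defining modal formula is □r → □□r.
Suppose □r→□□r is valid. Take Rxy, Ryz and set V(r)={w : Rxw}. Then □r at x, so □□r at x, so □r at y, so r at z, i.e. Rxz.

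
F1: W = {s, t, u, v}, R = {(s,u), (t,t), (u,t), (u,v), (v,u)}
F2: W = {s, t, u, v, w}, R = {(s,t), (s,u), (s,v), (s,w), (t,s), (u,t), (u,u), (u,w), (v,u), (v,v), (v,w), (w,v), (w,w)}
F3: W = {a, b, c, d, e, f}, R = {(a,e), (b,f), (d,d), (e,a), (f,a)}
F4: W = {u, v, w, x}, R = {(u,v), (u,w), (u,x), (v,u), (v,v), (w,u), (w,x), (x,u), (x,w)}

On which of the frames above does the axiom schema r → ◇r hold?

none

Frame correspondent (Sahlqvist): ∀x Rxx — i.e. reflexivity.
F1: fails — world s does not see itself.
F2: fails — world s does not see itself.
F3: fails — world a does not see itself.
F4: fails — world u does not see itself.
Valid on no frame.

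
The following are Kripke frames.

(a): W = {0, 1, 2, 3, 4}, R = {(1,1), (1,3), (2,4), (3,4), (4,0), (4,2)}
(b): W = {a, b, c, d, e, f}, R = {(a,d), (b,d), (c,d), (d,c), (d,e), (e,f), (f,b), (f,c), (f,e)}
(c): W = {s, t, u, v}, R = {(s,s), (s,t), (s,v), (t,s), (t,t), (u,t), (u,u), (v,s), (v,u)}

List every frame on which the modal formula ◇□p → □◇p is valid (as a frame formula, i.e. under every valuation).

Frame correspondent (Sahlqvist): ∀x ∀y ∀z (Rxy ∧ Rxz → ∃w (Ryw ∧ Rzw)) — i.e. convergence.
(a): fails — R11 and R13 but 1 and 3 have no common successor.
(b): fails — Rdc and Rde but c and e have no common successor.
(c): holds.
Valid on: (c).

(c)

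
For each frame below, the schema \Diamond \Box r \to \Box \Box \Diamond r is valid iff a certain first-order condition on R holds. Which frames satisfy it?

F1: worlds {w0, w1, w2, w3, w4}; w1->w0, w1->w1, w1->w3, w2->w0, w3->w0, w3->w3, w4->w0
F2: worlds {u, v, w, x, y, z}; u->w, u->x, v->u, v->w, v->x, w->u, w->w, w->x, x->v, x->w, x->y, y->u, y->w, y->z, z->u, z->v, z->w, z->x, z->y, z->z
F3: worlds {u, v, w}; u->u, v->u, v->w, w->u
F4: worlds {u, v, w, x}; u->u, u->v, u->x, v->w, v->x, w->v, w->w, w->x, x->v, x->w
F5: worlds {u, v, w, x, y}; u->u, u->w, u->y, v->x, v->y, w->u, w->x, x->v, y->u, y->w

F2, F3, F4

Frame correspondent (Sahlqvist): \forall x \forall y \forall z ((xRy \wedge x R^2 z) \to \exists w (yRw \wedge zRw)) — i.e. a generalized confluence (Geach) condition.
F1: fails — w1Rw0, w1R²w0 but no w with w0Rw and w0Rw.
F2: holds.
F3: holds.
F4: holds.
F5: fails — uRu, uR²x but no t with uRt and xRt.
Valid on: F2, F3, F4.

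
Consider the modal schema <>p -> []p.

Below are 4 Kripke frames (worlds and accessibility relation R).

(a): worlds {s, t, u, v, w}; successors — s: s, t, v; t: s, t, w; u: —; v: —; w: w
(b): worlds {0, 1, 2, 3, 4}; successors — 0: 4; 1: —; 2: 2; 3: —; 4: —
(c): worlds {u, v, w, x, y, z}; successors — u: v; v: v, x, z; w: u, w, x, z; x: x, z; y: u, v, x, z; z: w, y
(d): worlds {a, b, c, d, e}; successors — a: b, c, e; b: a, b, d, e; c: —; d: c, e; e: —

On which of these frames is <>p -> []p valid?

(b)

This is the axiom for partial functionality; its first-order frame correspondent is forall x forall y forall z (Rxy & Rxz -> y = z).
(a): fails — s sees both s and t.
(b): ✓.
(c): fails — v sees both v and x.
(d): fails — a sees both b and c.
Valid on: (b).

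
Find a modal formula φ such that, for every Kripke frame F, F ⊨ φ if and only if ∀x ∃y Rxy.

This is seriality; the standard corresponding axiom is D: □s → ◇s.
Suppose □s→◇s is valid. At any x set V(s)=W. Then □s at x, so ◇s at x, so x has a successor.

□s → ◇s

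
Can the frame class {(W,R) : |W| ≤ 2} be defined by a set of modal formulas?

Any modally definable frame class is closed under disjoint unions.
Any modal formula valid on each of 3 disjoint one-world frames is valid on their disjoint union (validity is preserved under disjoint unions). Each one-world frame has |W|=1≤2, but the union has |W|=3.
Hence having at most 2 worlds is not modally definable.

Not modally definable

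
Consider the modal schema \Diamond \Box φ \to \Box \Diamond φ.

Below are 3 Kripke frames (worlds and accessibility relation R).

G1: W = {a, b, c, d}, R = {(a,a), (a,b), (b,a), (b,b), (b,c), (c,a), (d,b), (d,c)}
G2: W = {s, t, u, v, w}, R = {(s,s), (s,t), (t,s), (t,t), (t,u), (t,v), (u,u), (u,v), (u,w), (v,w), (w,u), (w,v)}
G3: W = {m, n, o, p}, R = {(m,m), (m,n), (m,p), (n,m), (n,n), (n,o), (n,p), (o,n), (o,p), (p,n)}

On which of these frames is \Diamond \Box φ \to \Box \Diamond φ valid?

The schema corresponds to convergence: \forall x \forall y \forall z (Rxy \wedge Rxz \to \exists w (Ryw \wedge Rzw)).
G1: condition met.
G2: fails — Rtv and Rts but v and s have no common successor.
G3: condition met.

G1, G3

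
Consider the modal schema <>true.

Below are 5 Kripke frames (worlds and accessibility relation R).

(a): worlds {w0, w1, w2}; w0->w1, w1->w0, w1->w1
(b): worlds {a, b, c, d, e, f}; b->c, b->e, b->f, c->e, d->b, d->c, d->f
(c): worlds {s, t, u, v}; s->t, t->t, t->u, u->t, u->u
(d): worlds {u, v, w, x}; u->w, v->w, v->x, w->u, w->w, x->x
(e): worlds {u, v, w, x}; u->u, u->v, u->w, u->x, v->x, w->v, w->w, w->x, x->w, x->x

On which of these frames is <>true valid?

The schema corresponds to seriality: forall x exists y Rxy.
(a): fails — world w2 has no successor.
(b): fails — world a has no successor.
(c): fails — world v has no successor.
(d): condition met.
(e): condition met.

(d), (e)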